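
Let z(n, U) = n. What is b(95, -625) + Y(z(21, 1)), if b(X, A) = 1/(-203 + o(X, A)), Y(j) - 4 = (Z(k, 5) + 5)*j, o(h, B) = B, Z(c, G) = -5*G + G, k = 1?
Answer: -257509/828 ≈ -311.00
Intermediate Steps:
Z(c, G) = -4*G
Y(j) = 4 - 15*j (Y(j) = 4 + (-4*5 + 5)*j = 4 + (-20 + 5)*j = 4 - 15*j)
b(X, A) = 1/(-203 + A)
b(95, -625) + Y(z(21, 1)) = 1/(-203 - 625) + (4 - 15*21) = 1/(-828) + (4 - 315) = -1/828 - 311 = -257509/828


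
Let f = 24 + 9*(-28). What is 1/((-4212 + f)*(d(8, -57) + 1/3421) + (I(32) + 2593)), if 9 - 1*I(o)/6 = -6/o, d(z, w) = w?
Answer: 27368/6998731805 ≈ 3.9104e-6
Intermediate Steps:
f = -228 (f = 24 - 252 = -228)
I(o) = 54 + 36/o (I(o) = 54 - (-36)/o = 54 + 36/o)
1/((-4212 + f)*(d(8, -57) + 1/3421) + (I(32) + 2593)) = 1/((-4212 - 228)*(-57 + 1/3421) + ((54 + 36/32) + 2593)) = 1/(-4440*(-57 + 1/3421) + ((54 + 36*(1/32)) + 2593)) = 1/(-4440*(-194996/3421) + ((54 + 9/8) + 2593)) = 1/(865782240/3421 + (441/8 + 2593)) = 1/(865782240/3421 + 21185/8) = 1/(6998731805/27368) = 27368/6998731805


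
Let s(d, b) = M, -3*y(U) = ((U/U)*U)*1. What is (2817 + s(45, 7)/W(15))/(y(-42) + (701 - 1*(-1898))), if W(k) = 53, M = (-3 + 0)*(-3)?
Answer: 49770/46163 ≈ 1.0781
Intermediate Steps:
y(U) = -U/3 (y(U) = -(U/U)*U/3 = -1*U/3 = -U/3)
M = 9 (M = -3*(-3) = 9)
s(d, b) = 9
(2817 + s(45, 7)/W(15))/(y(-42) + (701 - 1*(-1898))) = (2817 + 9/53)/(-⅓*(-42) + (701 - 1*(-1898))) = (2817 + 9*(1/53))/(14 + (701 + 1898)) = (2817 + 9/53)/(14 + 2599) = (149310/53)/2613 = (149310/53)*(1/2613) = 49770/46163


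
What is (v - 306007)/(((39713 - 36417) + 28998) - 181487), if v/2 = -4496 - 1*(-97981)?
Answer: 39679/49731 ≈ 0.79787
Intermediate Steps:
v = 186970 (v = 2*(-4496 - 1*(-97981)) = 2*(-4496 + 97981) = 2*93485 = 186970)
(v - 306007)/(((39713 - 36417) + 28998) - 181487) = (186970 - 306007)/(((39713 - 36417) + 28998) - 181487) = -119037/((3296 + 28998) - 181487) = -119037/(32294 - 181487) = -119037/(-149193) = -119037*(-1/149193) = 39679/49731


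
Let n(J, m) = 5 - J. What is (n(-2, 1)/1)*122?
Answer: 854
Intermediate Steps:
(n(-2, 1)/1)*122 = ((5 - 1*(-2))/1)*122 = ((5 + 2)*1)*122 = (7*1)*122 = 7*122 = 854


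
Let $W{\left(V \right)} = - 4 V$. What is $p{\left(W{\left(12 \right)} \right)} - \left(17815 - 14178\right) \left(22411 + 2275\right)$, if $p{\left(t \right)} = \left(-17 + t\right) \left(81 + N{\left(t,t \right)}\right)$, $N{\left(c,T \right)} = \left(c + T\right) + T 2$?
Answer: $-89775767$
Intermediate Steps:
$N{\left(c,T \right)} = c + 3 T$ ($N{\left(c,T \right)} = \left(T + c\right) + 2 T = c + 3 T$)
$p{\left(t \right)} = \left(-17 + t\right) \left(81 + 4 t\right)$ ($p{\left(t \right)} = \left(-17 + t\right) \left(81 + \left(t + 3 t\right)\right) = \left(-17 + t\right) \left(81 + 4 t\right)$)
$p{\left(W{\left(12 \right)} \right)} - \left(17815 - 14178\right) \left(22411 + 2275\right) = \left(-1377 + 4 \left(\left(-4\right) 12\right)^{2} + 13 \left(\left(-4\right) 12\right)\right) - \left(17815 - 14178\right) \left(22411 + 2275\right) = \left(-1377 + 4 \left(-48\right)^{2} + 13 \left(-48\right)\right) - 3637 \cdot 24686 = \left(-1377 + 4 \cdot 2304 - 624\right) - 89782982 = \left(-1377 + 9216 - 624\right) - 89782982 = 7215 - 89782982 = -89775767$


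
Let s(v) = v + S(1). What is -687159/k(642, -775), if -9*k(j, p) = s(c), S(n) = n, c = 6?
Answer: 6184431/7 ≈ 8.8349e+5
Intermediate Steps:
s(v) = 1 + v (s(v) = v + 1 = 1 + v)
k(j, p) = -7/9 (k(j, p) = -(1 + 6)/9 = -⅑*7 = -7/9)
-687159/k(642, -775) = -687159/(-7/9) = -687159*(-9/7) = 6184431/7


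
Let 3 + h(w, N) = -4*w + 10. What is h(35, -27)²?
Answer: 17689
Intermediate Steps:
h(w, N) = 7 - 4*w (h(w, N) = -3 + (-4*w + 10) = -3 + (10 - 4*w) = 7 - 4*w)
h(35, -27)² = (7 - 4*35)² = (7 - 140)² = (-133)² = 17689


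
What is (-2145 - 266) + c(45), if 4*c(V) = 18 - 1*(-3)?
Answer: -9623/4 ≈ -2405.8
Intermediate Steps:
c(V) = 21/4 (c(V) = (18 - 1*(-3))/4 = (18 + 3)/4 = (¼)*21 = 21/4)
(-2145 - 266) + c(45) = (-2145 - 266) + 21/4 = -2411 + 21/4 = -9623/4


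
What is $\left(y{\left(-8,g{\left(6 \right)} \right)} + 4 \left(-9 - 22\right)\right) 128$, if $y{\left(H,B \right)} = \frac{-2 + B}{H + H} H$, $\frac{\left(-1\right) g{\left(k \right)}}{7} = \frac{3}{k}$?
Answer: $-16224$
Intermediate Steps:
$g{\left(k \right)} = - \frac{21}{k}$ ($g{\left(k \right)} = - 7 \frac{3}{k} = - \frac{21}{k}$)
$y{\left(H,B \right)} = -1 + \frac{B}{2}$ ($y{\left(H,B \right)} = \frac{-2 + B}{2 H} H = -1 + \frac{B}{2}$)
$\left(y{\left(-8,g{\left(6 \right)} \right)} + 4 \left(-9 - 22\right)\right) 128 = \left(\left(-1 + \frac{\left(-21\right) \frac{1}{6}}{2}\right) + 4 \left(-9 - 22\right)\right) 128 = \left(\left(-1 + \frac{1}{2} \left(- \frac{7}{2}\right)\right) + 4 \left(-31\right)\right) 128 = \left(\left(-1 - \frac{7}{4}\right) - 124\right) 128 = \left(- \frac{11}{4} - 124\right) 128 = \left(- \frac{507}{4}\right) 128 = -16224$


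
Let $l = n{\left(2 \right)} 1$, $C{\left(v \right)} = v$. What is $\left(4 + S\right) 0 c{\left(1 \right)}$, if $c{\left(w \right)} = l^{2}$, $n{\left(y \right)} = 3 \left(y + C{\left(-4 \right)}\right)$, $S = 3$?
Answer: $0$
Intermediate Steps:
$n{\left(y \right)} = -12 + 3 y$ ($n{\left(y \right)} = 3 \left(y - 4\right) = 3 \left(-4 + y\right) = -12 + 3 y$)
$l = -6$ ($l = \left(-12 + 3 \cdot 2\right) 1 = \left(-12 + 6\right) 1 = \left(-6\right) 1 = -6$)
$c{\left(w \right)} = 36$ ($c{\left(w \right)} = \left(-6\right)^{2} = 36$)
$\left(4 + S\right) 0 c{\left(1 \right)} = \left(4 + 3\right) 0 \cdot 36 = 7 \cdot 0 \cdot 36 = 0 \cdot 36 = 0$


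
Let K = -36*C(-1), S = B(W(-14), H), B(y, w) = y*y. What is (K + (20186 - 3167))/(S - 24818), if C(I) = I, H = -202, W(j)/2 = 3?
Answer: -17055/24782 ≈ -0.68820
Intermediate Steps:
W(j) = 6 (W(j) = 2*3 = 6)
B(y, w) = y²
S = 36 (S = 6² = 36)
K = 36 (K = -36*(-1) = 36)
(K + (20186 - 3167))/(S - 24818) = (36 + (20186 - 3167))/(36 - 24818) = (36 + 17019)/(-24782) = 17055*(-1/24782) = -17055/24782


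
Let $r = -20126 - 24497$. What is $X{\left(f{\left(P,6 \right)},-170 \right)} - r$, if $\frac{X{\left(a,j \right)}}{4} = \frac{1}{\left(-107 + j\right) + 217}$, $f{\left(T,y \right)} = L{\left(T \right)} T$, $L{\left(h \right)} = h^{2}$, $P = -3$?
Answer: $\frac{669344}{15} \approx 44623.0$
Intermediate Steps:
$r = -44623$ ($r = -20126 - 24497 = -44623$)
$f{\left(T,y \right)} = T^{3}$ ($f{\left(T,y \right)} = T^{2} T = T^{3}$)
$X{\left(a,j \right)} = \frac{4}{110 + j}$ ($X{\left(a,j \right)} = \frac{4}{\left(-107 + j\right) + 217} = \frac{4}{110 + j}$)
$X{\left(f{\left(P,6 \right)},-170 \right)} - r = \frac{4}{110 - 170} - -44623 = \frac{4}{-60} + 44623 = 4 \left(- \frac{1}{60}\right) + 44623 = - \frac{1}{15} + 44623 = \frac{669344}{15}$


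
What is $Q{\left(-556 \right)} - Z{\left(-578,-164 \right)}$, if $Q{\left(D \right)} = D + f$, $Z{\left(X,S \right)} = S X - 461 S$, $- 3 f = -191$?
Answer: $- \frac{512665}{3} \approx -1.7089 \cdot 10^{5}$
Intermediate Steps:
$f = \frac{191}{3}$ ($f = \left(- \frac{1}{3}\right) \left(-191\right) = \frac{191}{3} \approx 63.667$)
$Z{\left(X,S \right)} = - 461 S + S X$
$Q{\left(D \right)} = \frac{191}{3} + D$ ($Q{\left(D \right)} = D + \frac{191}{3} = \frac{191}{3} + D$)
$Q{\left(-556 \right)} - Z{\left(-578,-164 \right)} = \left(\frac{191}{3} - 556\right) - - 164 \left(-461 - 578\right) = - \frac{1477}{3} - \left(-164\right) \left(-1039\right) = - \frac{1477}{3} - 170396 = - \frac{512665}{3}$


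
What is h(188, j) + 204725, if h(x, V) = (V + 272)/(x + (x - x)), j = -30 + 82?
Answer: 9622156/47 ≈ 2.0473e+5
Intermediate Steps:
j = 52
h(x, V) = (272 + V)/x (h(x, V) = (272 + V)/(x + 0) = (272 + V)/x)
h(188, j) + 204725 = (272 + 52)/188 + 204725 = (1/188)*324 + 204725 = 81/47 + 204725 = 9622156/47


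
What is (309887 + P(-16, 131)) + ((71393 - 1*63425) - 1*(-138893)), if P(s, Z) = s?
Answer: 456732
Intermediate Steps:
(309887 + P(-16, 131)) + ((71393 - 1*63425) - 1*(-138893)) = (309887 - 16) + ((71393 - 1*63425) - 1*(-138893)) = 309871 + ((71393 - 63425) + 138893) = 309871 + (7968 + 138893) = 309871 + 146861 = 456732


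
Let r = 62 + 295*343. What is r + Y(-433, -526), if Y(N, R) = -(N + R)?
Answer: 102206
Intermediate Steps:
Y(N, R) = -N - R
r = 101247 (r = 62 + 101185 = 101247)
r + Y(-433, -526) = 101247 + (-1*(-433) - 1*(-526)) = 101247 + (433 + 526) = 101247 + 959 = 102206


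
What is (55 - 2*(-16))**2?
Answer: 7569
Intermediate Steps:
(55 - 2*(-16))**2 = (55 + 32)**2 = 87**2 = 7569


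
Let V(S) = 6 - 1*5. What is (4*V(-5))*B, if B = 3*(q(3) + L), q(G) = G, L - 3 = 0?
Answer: 72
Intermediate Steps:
L = 3 (L = 3 + 0 = 3)
V(S) = 1 (V(S) = 6 - 5 = 1)
B = 18 (B = 3*(3 + 3) = 3*6 = 18)
(4*V(-5))*B = (4*1)*18 = 4*18 = 72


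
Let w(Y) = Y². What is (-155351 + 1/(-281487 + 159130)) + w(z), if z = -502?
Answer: 11826171120/122357 ≈ 96653.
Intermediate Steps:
(-155351 + 1/(-281487 + 159130)) + w(z) = (-155351 + 1/(-281487 + 159130)) + (-502)² = (-155351 + 1/(-122357)) + 252004 = (-155351 - 1/122357) + 252004 = -19008282308/122357 + 252004 = 11826171120/122357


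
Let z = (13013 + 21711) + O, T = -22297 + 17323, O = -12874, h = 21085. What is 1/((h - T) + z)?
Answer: 1/47909 ≈ 2.0873e-5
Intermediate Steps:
T = -4974
z = 21850 (z = (13013 + 21711) - 12874 = 34724 - 12874 = 21850)
1/((h - T) + z) = 1/((21085 - 1*(-4974)) + 21850) = 1/((21085 + 4974) + 21850) = 1/(26059 + 21850) = 1/47909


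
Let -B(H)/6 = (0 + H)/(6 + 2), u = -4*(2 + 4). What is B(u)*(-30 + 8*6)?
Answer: 324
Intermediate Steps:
u = -24 (u = -4*6 = -24)
B(H) = -3*H/4 (B(H) = -6*(0 + H)/(6 + 2) = -6*H/8 = -3*H/4)
B(u)*(-30 + 8*6) = (-3/4*(-24))*(-30 + 8*6) = 18*(-30 + 48) = 18*18 = 324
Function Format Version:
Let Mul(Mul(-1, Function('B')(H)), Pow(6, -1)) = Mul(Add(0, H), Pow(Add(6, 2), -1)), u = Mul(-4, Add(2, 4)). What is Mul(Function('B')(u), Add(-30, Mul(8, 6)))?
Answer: 324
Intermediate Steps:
u = -24 (u = Mul(-4, 6) = -24)
Function('B')(H) = Mul(Rational(-3, 4), H) (Function('B')(H) = Mul(-6, Mul(Add(0, H), Pow(Add(6, 2), -1))) = Mul(-6, Mul(H, Pow(8, -1))) = Mul(-6, Mul(H, Rational(1, 8))) = Mul(-6, Mul(Rational(1, 8), H)) = Mul(Rational(-3, 4), H))
Mul(Function('B')(u), Add(-30, Mul(8, 6))) = Mul(Mul(Rational(-3, 4), -24), Add(-30, Mul(8, 6))) = Mul(18, Add(-30, 48)) = Mul(18, 18) = 324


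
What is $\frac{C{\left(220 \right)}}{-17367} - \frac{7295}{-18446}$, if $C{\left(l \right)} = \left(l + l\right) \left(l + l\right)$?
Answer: $- \frac{3444453335}{320351682} \approx -10.752$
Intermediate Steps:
$C{\left(l \right)} = 4 l^{2}$ ($C{\left(l \right)} = 2 l 2 l = 4 l^{2}$)
$\frac{C{\left(220 \right)}}{-17367} - \frac{7295}{-18446} = \frac{4 \cdot 220^{2}}{-17367} - \frac{7295}{-18446} = 4 \cdot 48400 \left(- \frac{1}{17367}\right) - - \frac{7295}{18446} = 193600 \left(- \frac{1}{17367}\right) + \frac{7295}{18446} = - \frac{193600}{17367} + \frac{7295}{18446} = - \frac{3444453335}{320351682}$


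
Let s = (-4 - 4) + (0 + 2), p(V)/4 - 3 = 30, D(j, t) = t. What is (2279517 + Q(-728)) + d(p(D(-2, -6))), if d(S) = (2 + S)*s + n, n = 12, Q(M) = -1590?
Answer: 2277135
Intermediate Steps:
p(V) = 132 (p(V) = 12 + 4*30 = 12 + 120 = 132)
s = -6 (s = -8 + 2 = -6)
d(S) = -6*S (d(S) = (2 + S)*(-6) + 12 = (-12 - 6*S) + 12 = -6*S)
(2279517 + Q(-728)) + d(p(D(-2, -6))) = (2279517 - 1590) - 6*132 = 2277927 - 792 = 2277135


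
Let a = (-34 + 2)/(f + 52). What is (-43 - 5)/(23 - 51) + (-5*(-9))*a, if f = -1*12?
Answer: -240/7 ≈ -34.286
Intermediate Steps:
f = -12
a = -⅘ (a = (-34 + 2)/(-12 + 52) = -32/40 = -32*1/40 = -⅘ ≈ -0.80000)
(-43 - 5)/(23 - 51) + (-5*(-9))*a = (-43 - 5)/(23 - 51) - 5*(-9)*(-⅘) = -48/(-28) + 45*(-⅘) = -48*(-1/28) - 36 = 12/7 - 36 = -240/7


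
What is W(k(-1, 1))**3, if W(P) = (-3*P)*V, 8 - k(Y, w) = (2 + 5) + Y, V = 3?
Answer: -5832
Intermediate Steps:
k(Y, w) = 1 - Y (k(Y, w) = 8 - ((2 + 5) + Y) = 8 - (7 + Y) = 8 + (-7 - Y) = 1 - Y)
W(P) = -9*P (W(P) = -3*P*3 = -9*P)
W(k(-1, 1))**3 = (-9*(1 - 1*(-1)))**3 = (-9*(1 + 1))**3 = (-9*2)**3 = (-18)**3 = -5832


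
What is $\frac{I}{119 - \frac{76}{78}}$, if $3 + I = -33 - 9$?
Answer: $- \frac{1755}{4603} \approx -0.38127$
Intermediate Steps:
$I = -45$ ($I = -3 - 42 = -45$)
$\frac{I}{119 - \frac{76}{78}} = - \frac{45}{119 - \frac{76}{78}} = - \frac{45}{119 - \frac{38}{39}} = - \frac{45}{\frac{4603}{39}} = \left(-45\right) \frac{39}{4603} = - \frac{1755}{4603}$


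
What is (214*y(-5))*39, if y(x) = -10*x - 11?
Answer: 325494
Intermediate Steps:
y(x) = -11 - 10*x
(214*y(-5))*39 = (214*(-11 - 10*(-5)))*39 = (214*(-11 + 50))*39 = (214*39)*39 = 8346*39 = 325494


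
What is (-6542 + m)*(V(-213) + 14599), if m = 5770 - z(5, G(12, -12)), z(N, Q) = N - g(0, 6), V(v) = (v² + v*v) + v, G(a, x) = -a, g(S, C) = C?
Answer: -81050604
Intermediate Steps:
V(v) = v + 2*v² (V(v) = (v² + v²) + v = 2*v² + v = v + 2*v²)
z(N, Q) = -6 + N (z(N, Q) = N - 1*6 = N - 6 = -6 + N)
m = 5771 (m = 5770 - (-6 + 5) = 5770 - 1*(-1) = 5770 + 1 = 5771)
(-6542 + m)*(V(-213) + 14599) = (-6542 + 5771)*(-213*(1 + 2*(-213)) + 14599) = -771*(-213*(1 - 426) + 14599) = -771*(-213*(-425) + 14599) = -771*(90525 + 14599) = -771*105124 = -81050604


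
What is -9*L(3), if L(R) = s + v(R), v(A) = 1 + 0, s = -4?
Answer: 27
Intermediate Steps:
v(A) = 1
L(R) = -3 (L(R) = -4 + 1 = -3)
-9*L(3) = -9*(-3) = 27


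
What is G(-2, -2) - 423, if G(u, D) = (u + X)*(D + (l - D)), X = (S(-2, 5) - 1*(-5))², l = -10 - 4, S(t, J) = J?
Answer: -1795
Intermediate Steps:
l = -14
X = 100 (X = (5 - 1*(-5))² = (5 + 5)² = 10² = 100)
G(u, D) = -1400 - 14*u (G(u, D) = (u + 100)*(D + (-14 - D)) = (100 + u)*(-14) = -1400 - 14*u)
G(-2, -2) - 423 = (-1400 - 14*(-2)) - 423 = (-1400 + 28) - 423 = -1372 - 423 = -1795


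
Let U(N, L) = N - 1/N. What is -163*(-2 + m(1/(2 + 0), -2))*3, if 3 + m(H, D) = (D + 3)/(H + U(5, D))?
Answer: 124695/53 ≈ 2352.7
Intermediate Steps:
m(H, D) = -3 + (3 + D)/(24/5 + H) (m(H, D) = -3 + (D + 3)/(H + (5 - 1/5)) = -3 + (3 + D)/(H + (5 - 1*⅕)) = -3 + (3 + D)/(H + (5 - ⅕)) = -3 + (3 + D)/(H + 24/5) = -3 + (3 + D)/(24/5 + H))
-163*(-2 + m(1/(2 + 0), -2))*3 = -163*(-2 + (-57 - 15/(2 + 0) + 5*(-2))/(24 + 5/(2 + 0)))*3 = -163*(-2 + (-57 - 15/2 - 10)/(24 + 5/2))*3 = -163*(-2 - 149/2/(53/2))*3 = -163*(-2 + (2/53)*(-149/2))*3 = -163*(-2 - 149/53)*3 = -(-41565)*3/53 = -163*(-765/53) = 124695/53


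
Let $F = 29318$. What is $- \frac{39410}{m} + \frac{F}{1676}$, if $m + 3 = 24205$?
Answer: $\frac{160875769}{10140638} \approx 15.864$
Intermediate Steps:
$m = 24202$ ($m = -3 + 24205 = 24202$)
$- \frac{39410}{m} + \frac{F}{1676} = - \frac{39410}{24202} + \frac{29318}{1676} = \left(-39410\right) \frac{1}{24202} + 29318 \cdot \frac{1}{1676} = - \frac{19705}{12101} + \frac{14659}{838} = \frac{160875769}{10140638}$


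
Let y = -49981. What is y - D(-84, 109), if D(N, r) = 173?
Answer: -50154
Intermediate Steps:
y - D(-84, 109) = -49981 - 1*173 = -49981 - 173 = -50154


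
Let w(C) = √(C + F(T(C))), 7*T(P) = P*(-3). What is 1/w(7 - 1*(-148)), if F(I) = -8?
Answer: √3/21 ≈ 0.082479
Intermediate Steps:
T(P) = -3*P/7 (T(P) = (P*(-3))/7 = (-3*P)/7 = -3*P/7)
w(C) = √(-8 + C) (w(C) = √(C - 8) = √(-8 + C))
1/w(7 - 1*(-148)) = 1/(√(-8 + (7 - 1*(-148)))) = 1/(√(-8 + (7 + 148))) = 1/(√(-8 + 155)) = 1/(√147) = 1/(7*√3) = √3/21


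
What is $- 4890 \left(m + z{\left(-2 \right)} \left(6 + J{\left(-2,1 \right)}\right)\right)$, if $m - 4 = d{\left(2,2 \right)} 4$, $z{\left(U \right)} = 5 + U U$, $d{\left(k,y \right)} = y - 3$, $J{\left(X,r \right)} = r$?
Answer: $-308070$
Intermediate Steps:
$d{\left(k,y \right)} = -3 + y$ ($d{\left(k,y \right)} = y - 3 = -3 + y$)
$z{\left(U \right)} = 5 + U^{2}$
$m = 0$ ($m = 4 + \left(-3 + 2\right) 4 = 4 - 4 = 0$)
$- 4890 \left(m + z{\left(-2 \right)} \left(6 + J{\left(-2,1 \right)}\right)\right) = - 4890 \left(0 + \left(5 + \left(-2\right)^{2}\right) \left(6 + 1\right)\right) = - 4890 \left(0 + \left(5 + 4\right) 7\right) = - 4890 \left(0 + 9 \cdot 7\right) = - 4890 \left(0 + 63\right) = \left(-4890\right) 63 = -308070$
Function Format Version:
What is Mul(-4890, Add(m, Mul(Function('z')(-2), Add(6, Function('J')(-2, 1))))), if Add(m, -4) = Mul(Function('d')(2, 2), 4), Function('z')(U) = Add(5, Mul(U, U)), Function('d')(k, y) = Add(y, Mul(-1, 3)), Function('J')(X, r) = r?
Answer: -308070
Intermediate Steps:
Function('d')(k, y) = Add(-3, y) (Function('d')(k, y) = Add(y, -3) = Add(-3, y))
Function('z')(U) = Add(5, Pow(U, 2))
m = 0 (m = Add(4, Mul(Add(-3, 2), 4)) = Add(4, Mul(-1, 4)) = Add(4, -4) = 0)
Mul(-4890, Add(m, Mul(Function('z')(-2), Add(6, Function('J')(-2, 1))))) = Mul(-4890, Add(0, Mul(Add(5, Pow(-2, 2)), Add(6, 1)))) = Mul(-4890, Add(0, Mul(Add(5, 4), 7))) = Mul(-4890, Add(0, Mul(9, 7))) = Mul(-4890, Add(0, 63)) = Mul(-4890, 63) = -308070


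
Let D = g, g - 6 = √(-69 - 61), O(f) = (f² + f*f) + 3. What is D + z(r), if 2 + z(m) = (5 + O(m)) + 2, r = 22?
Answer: 982 + I*√130 ≈ 982.0 + 11.402*I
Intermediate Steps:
O(f) = 3 + 2*f² (O(f) = (f² + f²) + 3 = 2*f² + 3 = 3 + 2*f²)
g = 6 + I*√130 (g = 6 + √(-69 - 61) = 6 + √(-130) = 6 + I*√130 ≈ 6.0 + 11.402*I)
z(m) = 8 + 2*m² (z(m) = -2 + ((5 + (3 + 2*m²)) + 2) = -2 + ((8 + 2*m²) + 2) = -2 + (10 + 2*m²) = 8 + 2*m²)
D = 6 + I*√130 ≈ 6.0 + 11.402*I
D + z(r) = (6 + I*√130) + (8 + 2*22²) = (6 + I*√130) + (8 + 2*484) = (6 + I*√130) + (8 + 968) = (6 + I*√130) + 976 = 982 + I*√130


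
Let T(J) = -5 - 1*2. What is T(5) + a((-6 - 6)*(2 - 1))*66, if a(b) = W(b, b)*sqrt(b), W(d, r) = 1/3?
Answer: -7 + 44*I*sqrt(3) ≈ -7.0 + 76.21*I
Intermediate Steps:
T(J) = -7 (T(J) = -5 - 2 = -7)
W(d, r) = 1/3
a(b) = sqrt(b)/3
T(5) + a((-6 - 6)*(2 - 1))*66 = -7 + (sqrt((-6 - 6)*(2 - 1))/3)*66 = -7 + (sqrt(-12*1)/3)*66 = -7 + (sqrt(-12)/3)*66 = -7 + ((2*I*sqrt(3))/3)*66 = -7 + (2*I*sqrt(3)/3)*66 = -7 + 44*I*sqrt(3)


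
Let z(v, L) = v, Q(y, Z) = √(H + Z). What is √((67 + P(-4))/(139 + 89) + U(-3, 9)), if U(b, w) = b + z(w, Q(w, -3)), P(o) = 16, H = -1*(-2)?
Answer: √82707/114 ≈ 2.5227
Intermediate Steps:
H = 2
Q(y, Z) = √(2 + Z)
U(b, w) = b + w
√((67 + P(-4))/(139 + 89) + U(-3, 9)) = √((67 + 16)/(139 + 89) + (-3 + 9)) = √(83/228 + 6) = √(1451/228) = √82707/114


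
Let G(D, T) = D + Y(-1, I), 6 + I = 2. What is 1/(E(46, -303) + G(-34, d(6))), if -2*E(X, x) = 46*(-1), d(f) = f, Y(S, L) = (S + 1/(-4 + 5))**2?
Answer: -1/11 ≈ -0.090909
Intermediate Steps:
I = -4 (I = -6 + 2 = -4)
Y(S, L) = (1 + S)**2 (Y(S, L) = (S + 1/1)**2 = (S + 1)**2 = (1 + S)**2)
G(D, T) = D (G(D, T) = D + (1 - 1)**2 = D + 0**2 = D + 0 = D)
E(X, x) = 23 (E(X, x) = -23*(-1) = -1/2*(-46) = 23)
1/(E(46, -303) + G(-34, d(6))) = 1/(23 - 34) = 1/(-11) = -1/11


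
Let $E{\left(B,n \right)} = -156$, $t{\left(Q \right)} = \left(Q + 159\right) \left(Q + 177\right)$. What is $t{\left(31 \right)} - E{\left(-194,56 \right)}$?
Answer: $39676$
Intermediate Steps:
$t{\left(Q \right)} = \left(159 + Q\right) \left(177 + Q\right)$
$t{\left(31 \right)} - E{\left(-194,56 \right)} = \left(28143 + 31^{2} + 336 \cdot 31\right) - -156 = \left(28143 + 961 + 10416\right) + 156 = 39520 + 156 = 39676$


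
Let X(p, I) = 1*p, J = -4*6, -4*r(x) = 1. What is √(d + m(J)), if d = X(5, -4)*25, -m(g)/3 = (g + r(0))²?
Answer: I*√26227/4 ≈ 40.487*I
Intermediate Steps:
r(x) = -¼ (r(x) = -¼*1 = -¼)
J = -24
X(p, I) = p
m(g) = -3*(-¼ + g)² (m(g) = -3*(g - ¼)² = -3*(-¼ + g)²)
d = 125 (d = 5*25 = 125)
√(d + m(J)) = √(125 - 3*(-1 + 4*(-24))²/16) = √(125 - 3*(-1 - 96)²/16) = √(125 - 3/16*(-97)²) = √(125 - 3/16*9409) = √(125 - 28227/16) = √(-26227/16) = I*√26227/4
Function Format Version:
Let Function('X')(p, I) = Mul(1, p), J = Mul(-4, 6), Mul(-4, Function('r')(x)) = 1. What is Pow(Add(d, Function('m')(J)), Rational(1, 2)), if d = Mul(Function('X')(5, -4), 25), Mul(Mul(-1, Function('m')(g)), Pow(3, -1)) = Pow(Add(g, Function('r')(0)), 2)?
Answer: Mul(Rational(1, 4), I, Pow(26227, Rational(1, 2))) ≈ Mul(40.487, I)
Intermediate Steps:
Function('r')(x) = Rational(-1, 4) (Function('r')(x) = Mul(Rational(-1, 4), 1) = Rational(-1, 4))
J = -24
Function('X')(p, I) = p
Function('m')(g) = Mul(-3, Pow(Add(Rational(-1, 4), g), 2)) (Function('m')(g) = Mul(-3, Pow(Add(g, Rational(-1, 4)), 2)) = Mul(-3, Pow(Add(Rational(-1, 4), g), 2)))
d = 125 (d = Mul(5, 25) = 125)
Pow(Add(d, Function('m')(J)), Rational(1, 2)) = Pow(Add(125, Mul(Rational(-3, 16), Pow(Add(-1, Mul(4, -24)), 2))), Rational(1, 2)) = Pow(Add(125, Mul(Rational(-3, 16), Pow(Add(-1, -96), 2))), Rational(1, 2)) = Pow(Add(125, Mul(Rational(-3, 16), Pow(-97, 2))), Rational(1, 2)) = Pow(Add(125, Mul(Rational(-3, 16), 9409)), Rational(1, 2)) = Pow(Add(125, Rational(-28227, 16)), Rational(1, 2)) = Pow(Rational(-26227, 16), Rational(1, 2)) = Mul(Rational(1, 4), I, Pow(26227, Rational(1, 2)))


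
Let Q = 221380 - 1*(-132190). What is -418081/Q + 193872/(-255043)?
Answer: -175175955523/90175553510 ≈ -1.9426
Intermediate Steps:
Q = 353570 (Q = 221380 + 132190 = 353570)
-418081/Q + 193872/(-255043) = -418081/353570 + 193872/(-255043) = -418081*1/353570 + 193872*(-1/255043) = -418081/353570 - 193872/255043 = -175175955523/90175553510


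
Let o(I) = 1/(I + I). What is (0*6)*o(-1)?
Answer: 0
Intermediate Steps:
o(I) = 1/(2*I)
(0*6)*o(-1) = (0*6)*((½)/(-1)) = 0*((½)*(-1)) = 0*(-½) = 0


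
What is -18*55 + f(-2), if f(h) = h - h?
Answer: -990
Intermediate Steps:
f(h) = 0
-18*55 + f(-2) = -18*55 + 0 = -990 + 0 = -990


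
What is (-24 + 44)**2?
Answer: 400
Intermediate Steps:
(-24 + 44)**2 = 20**2 = 400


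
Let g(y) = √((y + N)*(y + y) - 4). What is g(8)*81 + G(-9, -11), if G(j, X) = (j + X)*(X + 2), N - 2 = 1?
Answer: 180 + 162*√43 ≈ 1242.3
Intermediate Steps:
N = 3 (N = 2 + 1 = 3)
G(j, X) = (2 + X)*(X + j) (G(j, X) = (X + j)*(2 + X) = (2 + X)*(X + j))
g(y) = √(-4 + 2*y*(3 + y)) (g(y) = √((y + 3)*(y + y) - 4) = √((3 + y)*(2*y) - 4) = √(2*y*(3 + y) - 4) = √(-4 + 2*y*(3 + y)))
g(8)*81 + G(-9, -11) = √(-4 + 2*8² + 6*8)*81 + ((-11)² + 2*(-11) + 2*(-9) - 11*(-9)) = √(-4 + 2*64 + 48)*81 + (121 - 22 - 18 + 99) = √(-4 + 128 + 48)*81 + 180 = √172*81 + 180 = (2*√43)*81 + 180 = 162*√43 + 180 = 180 + 162*√43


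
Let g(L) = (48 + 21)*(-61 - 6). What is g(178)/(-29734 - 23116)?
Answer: 4623/52850 ≈ 0.087474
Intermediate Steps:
g(L) = -4623 (g(L) = 69*(-67) = -4623)
g(178)/(-29734 - 23116) = -4623/(-29734 - 23116) = -4623/(-52850) = -4623*(-1/52850) = 4623/52850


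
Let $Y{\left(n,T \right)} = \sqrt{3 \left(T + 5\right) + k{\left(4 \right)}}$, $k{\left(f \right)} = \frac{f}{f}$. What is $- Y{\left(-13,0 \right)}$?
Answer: $-4$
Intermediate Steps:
$k{\left(f \right)} = 1$
$Y{\left(n,T \right)} = \sqrt{16 + 3 T}$ ($Y{\left(n,T \right)} = \sqrt{3 \left(T + 5\right) + 1} = \sqrt{3 \left(5 + T\right) + 1} = \sqrt{\left(15 + 3 T\right) + 1} = \sqrt{16 + 3 T}$)
$- Y{\left(-13,0 \right)} = - \sqrt{16 + 3 \cdot 0} = - \sqrt{16 + 0} = - \sqrt{16} = \left(-1\right) 4 = -4$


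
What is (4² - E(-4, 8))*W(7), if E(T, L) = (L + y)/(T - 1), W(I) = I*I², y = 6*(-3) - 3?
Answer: 22981/5 ≈ 4596.2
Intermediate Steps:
y = -21 (y = -18 - 3 = -21)
W(I) = I³
E(T, L) = (-21 + L)/(-1 + T) (E(T, L) = (L - 21)/(T - 1) = (-21 + L)/(-1 + T))
(4² - E(-4, 8))*W(7) = (4² - (-21 + 8)/(-1 - 4))*7³ = (16 - (-13)/(-5))*343 = (16 - (-1)*(-13)/5)*343 = (16 - 1*13/5)*343 = (16 - 13/5)*343 = (67/5)*343 = 22981/5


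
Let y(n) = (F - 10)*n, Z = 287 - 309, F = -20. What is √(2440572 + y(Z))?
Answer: 12*√16953 ≈ 1562.4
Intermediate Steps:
Z = -22
y(n) = -30*n (y(n) = (-20 - 10)*n = -30*n)
√(2440572 + y(Z)) = √(2440572 - 30*(-22)) = √(2440572 + 660) = √2441232 = 12*√16953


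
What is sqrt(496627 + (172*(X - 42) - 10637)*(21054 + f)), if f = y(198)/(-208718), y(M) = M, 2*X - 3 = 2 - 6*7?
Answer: 2*I*sqrt(1204911038794874258)/104359 ≈ 21037.0*I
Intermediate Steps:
X = -37/2 (X = 3/2 + (2 - 6*7)/2 = 3/2 + (2 - 42)/2 = 3/2 + (1/2)*(-40) = 3/2 - 20 = -37/2 ≈ -18.500)
f = -99/104359 (f = 198/(-208718) = 198*(-1/208718) = -99/104359 ≈ -0.00094865)
sqrt(496627 + (172*(X - 42) - 10637)*(21054 + f)) = sqrt(496627 + (172*(-37/2 - 42) - 10637)*(21054 - 99/104359)) = sqrt(496627 + (172*(-121/2) - 10637)*(2197174287/104359)) = sqrt(496627 + (-10406 - 10637)*(2197174287/104359)) = sqrt(496627 - 21043*2197174287/104359) = sqrt(496627 - 46235138521341/104359) = sqrt(-46183311024248/104359) = 2*I*sqrt(1204911038794874258)/104359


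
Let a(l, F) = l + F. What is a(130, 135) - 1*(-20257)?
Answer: 20522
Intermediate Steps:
a(l, F) = F + l
a(130, 135) - 1*(-20257) = (135 + 130) - 1*(-20257) = 265 + 20257 = 20522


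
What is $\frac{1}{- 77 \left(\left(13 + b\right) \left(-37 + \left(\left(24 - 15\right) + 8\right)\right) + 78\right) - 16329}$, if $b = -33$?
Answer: $- \frac{1}{53135} \approx -1.882 \cdot 10^{-5}$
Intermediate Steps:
$\frac{1}{- 77 \left(\left(13 + b\right) \left(-37 + \left(\left(24 - 15\right) + 8\right)\right) + 78\right) - 16329} = \frac{1}{- 77 \left(\left(13 - 33\right) \left(-37 + \left(\left(24 - 15\right) + 8\right)\right) + 78\right) - 16329} = \frac{1}{- 77 \left(- 20 \left(-37 + \left(9 + 8\right)\right) + 78\right) - 16329} = \frac{1}{- 77 \left(- 20 \left(-37 + 17\right) + 78\right) - 16329} = \frac{1}{- 77 \left(\left(-20\right) \left(-20\right) + 78\right) - 16329} = \frac{1}{- 77 \left(400 + 78\right) - 16329} = \frac{1}{\left(-77\right) 478 - 16329} = \frac{1}{-36806 - 16329} = \frac{1}{-53135} = - \frac{1}{53135}$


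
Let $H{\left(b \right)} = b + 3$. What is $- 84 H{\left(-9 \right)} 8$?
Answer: $4032$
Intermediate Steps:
$H{\left(b \right)} = 3 + b$
$- 84 H{\left(-9 \right)} 8 = - 84 \left(3 - 9\right) 8 = \left(-84\right) \left(-6\right) 8 = 504 \cdot 8 = 4032$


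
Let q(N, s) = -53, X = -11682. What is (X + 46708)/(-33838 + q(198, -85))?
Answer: -35026/33891 ≈ -1.0335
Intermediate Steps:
(X + 46708)/(-33838 + q(198, -85)) = (-11682 + 46708)/(-33838 - 53) = 35026/(-33891) = 35026*(-1/33891) = -35026/33891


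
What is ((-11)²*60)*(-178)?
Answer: -1292280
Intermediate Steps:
((-11)²*60)*(-178) = (121*60)*(-178) = 7260*(-178) = -1292280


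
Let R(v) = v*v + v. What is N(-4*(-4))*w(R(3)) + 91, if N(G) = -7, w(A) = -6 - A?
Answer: 217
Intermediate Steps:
R(v) = v + v² (R(v) = v² + v = v + v²)
N(-4*(-4))*w(R(3)) + 91 = -7*(-6 - 3*(1 + 3)) + 91 = -7*(-6 - 3*4) + 91 = -7*(-6 - 1*12) + 91 = -7*(-6 - 12) + 91 = -7*(-18) + 91 = 126 + 91 = 217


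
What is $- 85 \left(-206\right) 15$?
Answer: $262650$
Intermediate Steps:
$- 85 \left(-206\right) 15 = - \left(-17510\right) 15 = \left(-1\right) \left(-262650\right) = 262650$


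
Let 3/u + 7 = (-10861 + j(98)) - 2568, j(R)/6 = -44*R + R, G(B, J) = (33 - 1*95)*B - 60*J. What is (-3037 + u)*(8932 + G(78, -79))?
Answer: -259762148387/9680 ≈ -2.6835e+7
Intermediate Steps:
G(B, J) = -62*B - 60*J (G(B, J) = (33 - 95)*B - 60*J = -62*B - 60*J)
j(R) = -258*R (j(R) = 6*(-44*R + R) = 6*(-43*R) = -258*R)
u = -3/38720 (u = 3/(-7 + ((-10861 - 258*98) - 2568)) = 3/(-7 + ((-10861 - 25284) - 2568)) = 3/(-7 + (-36145 - 2568)) = 3/(-7 - 38713) = 3/(-38720) = 3*(-1/38720) = -3/38720 ≈ -7.7479e-5)
(-3037 + u)*(8932 + G(78, -79)) = (-3037 - 3/38720)*(8932 + (-62*78 - 60*(-79))) = -117592643*(8932 + (-4836 + 4740))/38720 = -117592643*(8932 - 96)/38720 = -117592643/38720*8836 = -259762148387/9680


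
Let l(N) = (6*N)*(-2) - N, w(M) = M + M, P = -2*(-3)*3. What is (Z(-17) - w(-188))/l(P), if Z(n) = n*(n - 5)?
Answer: -125/39 ≈ -3.2051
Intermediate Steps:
P = 18 (P = 6*3 = 18)
w(M) = 2*M
Z(n) = n*(-5 + n)
l(N) = -13*N (l(N) = -12*N - N = -13*N)
(Z(-17) - w(-188))/l(P) = (-17*(-5 - 17) - 2*(-188))/((-13*18)) = (-17*(-22) - 1*(-376))/(-234) = (374 + 376)*(-1/234) = 750*(-1/234) = -125/39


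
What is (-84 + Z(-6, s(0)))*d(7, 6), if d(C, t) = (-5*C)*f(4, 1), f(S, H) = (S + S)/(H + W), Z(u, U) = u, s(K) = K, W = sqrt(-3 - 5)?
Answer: 2800 - 5600*I*sqrt(2) ≈ 2800.0 - 7919.6*I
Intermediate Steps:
W = 2*I*sqrt(2) (W = sqrt(-8) = 2*I*sqrt(2) ≈ 2.8284*I)
f(S, H) = 2*S/(H + 2*I*sqrt(2)) (f(S, H) = (S + S)/(H + 2*I*sqrt(2)) = (2*S)/(H + 2*I*sqrt(2)) = 2*S/(H + 2*I*sqrt(2)))
d(C, t) = -40*C/(1 + 2*I*sqrt(2)) (d(C, t) = (-5*C)*(2*4/(1 + 2*I*sqrt(2))) = (-5*C)*(8/(1 + 2*I*sqrt(2))) = -40*C/(1 + 2*I*sqrt(2)))
(-84 + Z(-6, s(0)))*d(7, 6) = (-84 - 6)*(40*I*7/(-I + 2*sqrt(2))) = -25200*I/(-I + 2*sqrt(2))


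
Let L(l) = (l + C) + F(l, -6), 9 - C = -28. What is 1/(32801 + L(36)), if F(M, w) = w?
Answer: 1/32868 ≈ 3.0425e-5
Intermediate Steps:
C = 37 (C = 9 - 1*(-28) = 9 + 28 = 37)
L(l) = 31 + l (L(l) = (l + 37) - 6 = (37 + l) - 6 = 31 + l)
1/(32801 + L(36)) = 1/(32801 + (31 + 36)) = 1/(32801 + 67) = 1/32868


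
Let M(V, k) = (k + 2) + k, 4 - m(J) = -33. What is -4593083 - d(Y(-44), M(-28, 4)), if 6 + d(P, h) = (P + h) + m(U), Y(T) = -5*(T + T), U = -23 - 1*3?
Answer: -4593564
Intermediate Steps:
U = -26 (U = -23 - 3 = -26)
m(J) = 37 (m(J) = 4 - 1*(-33) = 4 + 33 = 37)
M(V, k) = 2 + 2*k (M(V, k) = (2 + k) + k = 2 + 2*k)
Y(T) = -10*T
d(P, h) = 31 + P + h (d(P, h) = -6 + ((P + h) + 37) = -6 + (37 + P + h) = 31 + P + h)
-4593083 - d(Y(-44), M(-28, 4)) = -4593083 - (31 - 10*(-44) + (2 + 2*4)) = -4593083 - (31 + 440 + (2 + 8)) = -4593083 - (31 + 440 + 10) = -4593083 - 1*481 = -4593083 - 481 = -4593564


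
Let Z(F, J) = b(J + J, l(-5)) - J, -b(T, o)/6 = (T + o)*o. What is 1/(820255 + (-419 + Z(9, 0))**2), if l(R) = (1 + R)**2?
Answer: 1/4642280 ≈ 2.1541e-7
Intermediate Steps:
b(T, o) = -6*o*(T + o) (b(T, o) = -6*(T + o)*o = -6*o*(T + o))
Z(F, J) = -1536 - 193*J (Z(F, J) = -6*(1 - 5)**2*((J + J) + (1 - 5)**2) - J = -6*(-4)**2*(2*J + (-4)**2) - J = -6*16*(2*J + 16) - J = -6*16*(16 + 2*J) - J = (-1536 - 192*J) - J = -1536 - 193*J)
1/(820255 + (-419 + Z(9, 0))**2) = 1/(820255 + (-419 + (-1536 - 193*0))**2) = 1/(820255 + (-419 + (-1536 + 0))**2) = 1/(820255 + (-419 - 1536)**2) = 1/(820255 + (-1955)**2) = 1/(820255 + 3822025) = 1/4642280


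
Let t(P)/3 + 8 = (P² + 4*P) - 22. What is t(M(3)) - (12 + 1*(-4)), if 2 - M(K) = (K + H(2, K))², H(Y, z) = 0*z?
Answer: -35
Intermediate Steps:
H(Y, z) = 0
M(K) = 2 - K² (M(K) = 2 - (K + 0)² = 2 - K²)
t(P) = -90 + 3*P² + 12*P (t(P) = -24 + 3*((P² + 4*P) - 22) = -24 + 3*(-22 + P² + 4*P) = -24 + (-66 + 3*P² + 12*P) = -90 + 3*P² + 12*P)
t(M(3)) - (12 + 1*(-4)) = (-90 + 3*(2 - 1*3²)² + 12*(2 - 1*3²)) - (12 + 1*(-4)) = (-90 + 3*(2 - 1*9)² + 12*(2 - 1*9)) - (12 - 4) = (-90 + 3*(2 - 9)² + 12*(2 - 9)) - 1*8 = (-90 + 3*(-7)² + 12*(-7)) - 8 = (-90 + 3*49 - 84) - 8 = (-90 + 147 - 84) - 8 = -27 - 8 = -35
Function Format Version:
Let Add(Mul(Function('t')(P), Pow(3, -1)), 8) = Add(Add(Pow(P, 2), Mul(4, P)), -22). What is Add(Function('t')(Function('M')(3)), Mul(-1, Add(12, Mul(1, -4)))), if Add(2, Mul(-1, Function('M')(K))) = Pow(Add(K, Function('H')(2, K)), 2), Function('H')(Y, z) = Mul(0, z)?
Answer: -35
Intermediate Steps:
Function('H')(Y, z) = 0
Function('M')(K) = Add(2, Mul(-1, Pow(K, 2))) (Function('M')(K) = Add(2, Mul(-1, Pow(Add(K, 0), 2))) = Add(2, Mul(-1, Pow(K, 2))))
Function('t')(P) = Add(-90, Mul(3, Pow(P, 2)), Mul(12, P)) (Function('t')(P) = Add(-24, Mul(3, Add(Add(Pow(P, 2), Mul(4, P)), -22))) = Add(-24, Mul(3, Add(-22, Pow(P, 2), Mul(4, P)))) = Add(-24, Add(-66, Mul(3, Pow(P, 2)), Mul(12, P))) = Add(-90, Mul(3, Pow(P, 2)), Mul(12, P)))
Add(Function('t')(Function('M')(3)), Mul(-1, Add(12, Mul(1, -4)))) = Add(Add(-90, Mul(3, Pow(Add(2, Mul(-1, Pow(3, 2))), 2)), Mul(12, Add(2, Mul(-1, Pow(3, 2))))), Mul(-1, Add(12, Mul(1, -4)))) = Add(Add(-90, Mul(3, Pow(Add(2, Mul(-1, 9)), 2)), Mul(12, Add(2, Mul(-1, 9)))), Mul(-1, Add(12, -4))) = Add(Add(-90, Mul(3, Pow(Add(2, -9), 2)), Mul(12, Add(2, -9))), Mul(-1, 8)) = Add(Add(-90, Mul(3, Pow(-7, 2)), Mul(12, -7)), -8) = Add(Add(-90, Mul(3, 49), -84), -8) = Add(Add(-90, 147, -84), -8) = Add(-27, -8) = -35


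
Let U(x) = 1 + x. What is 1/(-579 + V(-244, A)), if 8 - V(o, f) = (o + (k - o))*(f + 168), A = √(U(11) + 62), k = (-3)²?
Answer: -2083/4332895 + 9*√74/4332895 ≈ -0.00046287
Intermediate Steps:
k = 9
A = √74 (A = √((1 + 11) + 62) = √(12 + 62) = √74 ≈ 8.6023)
V(o, f) = -1504 - 9*f (V(o, f) = 8 - (o + (9 - o))*(f + 168) = 8 - 9*(168 + f) = 8 - (1512 + 9*f) = 8 + (-1512 - 9*f) = -1504 - 9*f)
1/(-579 + V(-244, A)) = 1/(-579 + (-1504 - 9*√74)) = 1/(-2083 - 9*√74)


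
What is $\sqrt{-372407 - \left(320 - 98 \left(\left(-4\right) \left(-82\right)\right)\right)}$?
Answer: $i \sqrt{340583} \approx 583.59 i$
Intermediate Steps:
$\sqrt{-372407 - \left(320 - 98 \left(\left(-4\right) \left(-82\right)\right)\right)} = \sqrt{-372407 + \left(98 \cdot 328 - 320\right)} = \sqrt{-372407 + \left(32144 - 320\right)} = \sqrt{-372407 + 31824} = \sqrt{-340583} = i \sqrt{340583}$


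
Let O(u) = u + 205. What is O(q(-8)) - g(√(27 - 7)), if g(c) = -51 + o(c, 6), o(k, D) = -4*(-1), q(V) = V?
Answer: 244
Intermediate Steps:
o(k, D) = 4
g(c) = -47 (g(c) = -51 + 4 = -47)
O(u) = 205 + u
O(q(-8)) - g(√(27 - 7)) = (205 - 8) - 1*(-47) = 197 + 47 = 244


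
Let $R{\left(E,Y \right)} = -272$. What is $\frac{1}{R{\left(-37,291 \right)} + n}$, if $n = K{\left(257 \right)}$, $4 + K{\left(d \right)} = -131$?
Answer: $- \frac{1}{407} \approx -0.002457$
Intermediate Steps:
$K{\left(d \right)} = -135$ ($K{\left(d \right)} = -4 - 131 = -135$)
$n = -135$
$\frac{1}{R{\left(-37,291 \right)} + n} = \frac{1}{-272 - 135} = \frac{1}{-407} = - \frac{1}{407}$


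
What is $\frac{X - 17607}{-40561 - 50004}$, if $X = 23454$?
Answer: $- \frac{5847}{90565} \approx -0.064561$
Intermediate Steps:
$\frac{X - 17607}{-40561 - 50004} = \frac{23454 - 17607}{-40561 - 50004} = \frac{5847}{-90565} = 5847 \left(- \frac{1}{90565}\right) = - \frac{5847}{90565}$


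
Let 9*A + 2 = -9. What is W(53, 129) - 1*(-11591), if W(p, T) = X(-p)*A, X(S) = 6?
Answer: 34751/3 ≈ 11584.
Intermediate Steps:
A = -11/9 (A = -2/9 + (⅑)*(-9) = -2/9 - 1 = -11/9 ≈ -1.2222)
W(p, T) = -22/3 (W(p, T) = 6*(-11/9) = -22/3)
W(53, 129) - 1*(-11591) = -22/3 - 1*(-11591) = -22/3 + 11591 = 34751/3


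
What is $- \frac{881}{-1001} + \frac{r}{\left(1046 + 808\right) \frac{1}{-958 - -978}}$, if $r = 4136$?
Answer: $\frac{42218047}{927927} \approx 45.497$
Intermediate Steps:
$- \frac{881}{-1001} + \frac{r}{\left(1046 + 808\right) \frac{1}{-958 - -978}} = - \frac{881}{-1001} + \frac{4136}{\left(1046 + 808\right) \frac{1}{-958 - -978}} = \left(-881\right) \left(- \frac{1}{1001}\right) + \frac{4136}{1854 \frac{1}{-958 + 978}} = \frac{881}{1001} + \frac{4136}{1854 \cdot \frac{1}{20}} = \frac{881}{1001} + \frac{4136}{\frac{927}{10}} = \frac{881}{1001} + 4136 \cdot \frac{10}{927} = \frac{881}{1001} + \frac{41360}{927} = \frac{42218047}{927927}$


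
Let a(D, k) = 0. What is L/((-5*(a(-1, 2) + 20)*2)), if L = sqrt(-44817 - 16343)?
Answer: -I*sqrt(15290)/100 ≈ -1.2365*I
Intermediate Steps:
L = 2*I*sqrt(15290) (L = sqrt(-61160) = 2*I*sqrt(15290) ≈ 247.31*I)
L/((-5*(a(-1, 2) + 20)*2)) = (2*I*sqrt(15290))/((-5*(0 + 20)*2)) = (2*I*sqrt(15290))/((-100*2)) = (2*I*sqrt(15290))/((-5*40)) = (2*I*sqrt(15290))/(-200) = (2*I*sqrt(15290))*(-1/200) = -I*sqrt(15290)/100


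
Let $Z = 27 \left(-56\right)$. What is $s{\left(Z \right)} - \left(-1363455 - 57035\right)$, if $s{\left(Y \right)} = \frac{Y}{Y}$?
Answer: $1420491$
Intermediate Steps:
$Z = -1512$
$s{\left(Y \right)} = 1$
$s{\left(Z \right)} - \left(-1363455 - 57035\right) = 1 - \left(-1363455 - 57035\right) = 1 - -1420490 = 1 + 1420490 = 1420491$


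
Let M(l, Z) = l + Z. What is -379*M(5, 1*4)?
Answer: -3411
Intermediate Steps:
M(l, Z) = Z + l
-379*M(5, 1*4) = -379*(1*4 + 5) = -379*(4 + 5) = -379*9 = -3411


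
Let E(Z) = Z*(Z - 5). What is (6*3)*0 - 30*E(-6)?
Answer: -1980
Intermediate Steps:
E(Z) = Z*(-5 + Z)
(6*3)*0 - 30*E(-6) = (6*3)*0 - (-180)*(-5 - 6) = 18*0 - (-180)*(-11) = 0 - 30*66 = 0 - 1980 = -1980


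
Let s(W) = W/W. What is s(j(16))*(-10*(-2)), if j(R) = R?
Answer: 20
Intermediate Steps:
s(W) = 1
s(j(16))*(-10*(-2)) = 1*(-10*(-2)) = 1*20 = 20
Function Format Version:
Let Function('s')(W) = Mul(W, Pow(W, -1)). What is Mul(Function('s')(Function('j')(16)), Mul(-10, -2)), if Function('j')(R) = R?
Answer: 20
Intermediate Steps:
Function('s')(W) = 1
Mul(Function('s')(Function('j')(16)), Mul(-10, -2)) = Mul(1, Mul(-10, -2)) = Mul(1, 20) = 20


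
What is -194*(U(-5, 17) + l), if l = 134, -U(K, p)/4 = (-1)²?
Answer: -25220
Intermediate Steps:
U(K, p) = -4 (U(K, p) = -4*(-1)² = -4*1 = -4)
-194*(U(-5, 17) + l) = -194*(-4 + 134) = -194*130 = -25220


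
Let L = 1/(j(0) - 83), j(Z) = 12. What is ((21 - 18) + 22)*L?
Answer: -25/71 ≈ -0.35211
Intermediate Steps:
L = -1/71 (L = 1/(12 - 83) = 1/(-71) = -1/71 ≈ -0.014085)
((21 - 18) + 22)*L = ((21 - 18) + 22)*(-1/71) = (3 + 22)*(-1/71) = 25*(-1/71) = -25/71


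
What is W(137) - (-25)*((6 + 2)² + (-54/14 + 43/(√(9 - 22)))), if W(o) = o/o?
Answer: 10532/7 - 1075*I*√13/13 ≈ 1504.6 - 298.15*I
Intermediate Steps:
W(o) = 1
W(137) - (-25)*((6 + 2)² + (-54/14 + 43/(√(9 - 22)))) = 1 - (-25)*((6 + 2)² + (-54/14 + 43/(√(9 - 22)))) = 1 - (-25)*(8² + (-54*1/14 + 43/(√(-13)))) = 1 - (-25)*(64 + (-27/7 + 43/((I*√13)))) = 1 - (-25)*(64 + (-27/7 + 43*(-I*√13/13))) = 1 - (-25)*(64 + (-27/7 - 43*I*√13/13)) = 1 - (-25)*(421/7 - 43*I*√13/13) = 1 - (-10525/7 + 1075*I*√13/13) = 1 + (10525/7 - 1075*I*√13/13) = 10532/7 - 1075*I*√13/13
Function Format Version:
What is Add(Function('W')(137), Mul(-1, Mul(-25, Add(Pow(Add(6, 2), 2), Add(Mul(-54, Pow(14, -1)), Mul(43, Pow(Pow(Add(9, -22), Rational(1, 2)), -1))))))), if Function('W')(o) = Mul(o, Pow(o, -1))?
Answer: Add(Rational(10532, 7), Mul(Rational(-1075, 13), I, Pow(13, Rational(1, 2)))) ≈ Add(1504.6, Mul(-298.15, I))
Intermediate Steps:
Function('W')(o) = 1
Add(Function('W')(137), Mul(-1, Mul(-25, Add(Pow(Add(6, 2), 2), Add(Mul(-54, Pow(14, -1)), Mul(43, Pow(Pow(Add(9, -22), Rational(1, 2)), -1))))))) = Add(1, Mul(-1, Mul(-25, Add(Pow(Add(6, 2), 2), Add(Mul(-54, Pow(14, -1)), Mul(43, Pow(Pow(Add(9, -22), Rational(1, 2)), -1))))))) = Add(1, Mul(-1, Mul(-25, Add(Pow(8, 2), Add(Mul(-54, Rational(1, 14)), Mul(43, Pow(Pow(-13, Rational(1, 2)), -1))))))) = Add(1, Mul(-1, Mul(-25, Add(64, Add(Rational(-27, 7), Mul(43, Pow(Mul(I, Pow(13, Rational(1, 2))), -1))))))) = Add(1, Mul(-1, Mul(-25, Add(64, Add(Rational(-27, 7), Mul(43, Mul(Rational(-1, 13), I, Pow(13, Rational(1, 2))))))))) = Add(1, Mul(-1, Mul(-25, Add(64, Add(Rational(-27, 7), Mul(Rational(-43, 13), I, Pow(13, Rational(1, 2)))))))) = Add(1, Mul(-1, Mul(-25, Add(Rational(421, 7), Mul(Rational(-43, 13), I, Pow(13, Rational(1, 2))))))) = Add(1, Mul(-1, Add(Rational(-10525, 7), Mul(Rational(1075, 13), I, Pow(13, Rational(1, 2)))))) = Add(1, Add(Rational(10525, 7), Mul(Rational(-1075, 13), I, Pow(13, Rational(1, 2))))) = Add(Rational(10532, 7), Mul(Rational(-1075, 13), I, Pow(13, Rational(1, 2))))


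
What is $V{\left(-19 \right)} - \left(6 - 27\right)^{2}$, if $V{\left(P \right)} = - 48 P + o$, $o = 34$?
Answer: $505$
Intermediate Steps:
$V{\left(P \right)} = 34 - 48 P$ ($V{\left(P \right)} = - 48 P + 34 = 34 - 48 P$)
$V{\left(-19 \right)} - \left(6 - 27\right)^{2} = \left(34 - -912\right) - \left(6 - 27\right)^{2} = \left(34 + 912\right) - \left(-21\right)^{2} = 946 - 441 = 505$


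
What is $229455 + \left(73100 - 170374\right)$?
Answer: $132181$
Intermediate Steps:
$229455 + \left(73100 - 170374\right) = 229455 - 97274 = 132181$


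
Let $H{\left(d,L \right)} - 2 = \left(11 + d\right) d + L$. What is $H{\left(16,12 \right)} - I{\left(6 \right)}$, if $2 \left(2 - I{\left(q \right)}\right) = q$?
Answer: $447$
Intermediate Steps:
$H{\left(d,L \right)} = 2 + L + d \left(11 + d\right)$ ($H{\left(d,L \right)} = 2 + \left(\left(11 + d\right) d + L\right) = 2 + \left(d \left(11 + d\right) + L\right) = 2 + \left(L + d \left(11 + d\right)\right) = 2 + L + d \left(11 + d\right)$)
$I{\left(q \right)} = 2 - \frac{q}{2}$
$H{\left(16,12 \right)} - I{\left(6 \right)} = \left(2 + 12 + 16^{2} + 11 \cdot 16\right) - \left(2 - 3\right) = \left(2 + 12 + 256 + 176\right) - \left(2 - 3\right) = 446 - -1 = 446 + 1 = 447$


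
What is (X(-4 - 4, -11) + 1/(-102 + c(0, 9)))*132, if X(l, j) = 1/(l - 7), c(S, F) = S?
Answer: -858/85 ≈ -10.094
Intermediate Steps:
X(l, j) = 1/(-7 + l)
(X(-4 - 4, -11) + 1/(-102 + c(0, 9)))*132 = (1/(-7 + (-4 - 4)) + 1/(-102 + 0))*132 = (1/(-7 - 8) + 1/(-102))*132 = (1/(-15) - 1/102)*132 = (-1/15 - 1/102)*132 = -13/170*132 = -858/85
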